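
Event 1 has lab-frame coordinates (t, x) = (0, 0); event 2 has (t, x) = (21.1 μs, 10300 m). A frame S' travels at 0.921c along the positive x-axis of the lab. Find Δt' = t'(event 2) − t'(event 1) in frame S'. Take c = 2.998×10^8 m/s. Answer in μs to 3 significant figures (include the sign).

γ = 1/√(1 − 0.921²) = 2.5670
Δt' = γ(Δt − vΔx/c²) = 2.5670 × (21.1 μs − 0.921×10300 m / (2.998×10^8 m/s))
= 2.5670 × (-10.542 μs) = -27.1 μs

Δt' ≈ -27.1 μs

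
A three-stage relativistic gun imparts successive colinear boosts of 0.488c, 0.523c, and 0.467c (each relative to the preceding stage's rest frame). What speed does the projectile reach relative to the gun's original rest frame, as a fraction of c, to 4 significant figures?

Compose boost 2: (0.523 + 0.488)/(1 + 0.523×0.488) = 1.011/1.25522 = 0.805434
Compose boost 3: (0.467 + 0.805434)/(1 + 0.467×0.805434) = 1.27243/1.37614 = 0.9246

u ≈ 0.9246c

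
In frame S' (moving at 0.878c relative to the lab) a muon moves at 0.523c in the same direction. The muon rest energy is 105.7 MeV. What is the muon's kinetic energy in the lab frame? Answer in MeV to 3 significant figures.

u_lab = (0.523 + 0.878)/(1 + 0.523×0.878) = 0.960119
γ = 1/√(1 − 0.960119²) = 3.5766
K = (γ − 1)m₀c² = (3.5766 − 1) × 105.7 = 2.5766 × 105.7 = 272 MeV

K ≈ 272 MeV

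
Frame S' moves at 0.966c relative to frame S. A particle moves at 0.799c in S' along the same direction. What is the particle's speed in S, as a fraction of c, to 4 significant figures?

u ≈ 0.9961c

Relativistic velocity addition: u = (u' + v)/(1 + u'v/c²)
= (0.799 + 0.966)/(1 + 0.799×0.966) = 1.765/1.77183 = 0.9961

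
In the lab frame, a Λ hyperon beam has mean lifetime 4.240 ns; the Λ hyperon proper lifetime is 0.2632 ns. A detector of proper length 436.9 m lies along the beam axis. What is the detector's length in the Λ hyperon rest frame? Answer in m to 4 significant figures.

Time dilation ⇒ γ = Δt/τ₀ = 4.240/0.2632 = 16.1094
Length contraction: L = L₀/γ = 436.9/16.1094 = 27.12 m

L ≈ 27.12 m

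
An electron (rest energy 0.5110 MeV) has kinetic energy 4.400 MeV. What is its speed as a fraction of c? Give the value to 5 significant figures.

γ = 1 + K/(m₀c²) = 1 + 4.400/0.5110 = 9.610568
β = √(1 − 1/γ²) = 0.99457

β ≈ 0.99457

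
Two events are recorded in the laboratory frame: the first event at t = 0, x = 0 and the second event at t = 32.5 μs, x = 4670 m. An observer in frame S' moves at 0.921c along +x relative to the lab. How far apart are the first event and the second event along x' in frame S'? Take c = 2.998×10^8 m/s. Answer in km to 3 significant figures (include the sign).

γ = 1/√(1 − 0.921²) = 2.5670
Δx' = γ(Δx − vΔt) = 2.5670 × (4670 m − 0.921×(2.998×10^8 m/s)×32.5×10^-6 s)
= 2.5670 × (-4303.8 m) = -11.0 km

Δx' ≈ -11.0 km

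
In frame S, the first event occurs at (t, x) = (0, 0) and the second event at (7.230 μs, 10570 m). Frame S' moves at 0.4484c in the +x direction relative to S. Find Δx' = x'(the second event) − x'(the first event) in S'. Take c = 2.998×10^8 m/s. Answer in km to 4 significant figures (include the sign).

Δx' ≈ 10.74 km

γ = 1/√(1 − 0.4484²) = 1.11878
Δx' = γ(Δx − vΔt) = 1.11878 × (10570 m − 0.4484×(2.998×10^8 m/s)×7.230×10^-6 s)
= 1.11878 × (9598.07 m) = 10.74 km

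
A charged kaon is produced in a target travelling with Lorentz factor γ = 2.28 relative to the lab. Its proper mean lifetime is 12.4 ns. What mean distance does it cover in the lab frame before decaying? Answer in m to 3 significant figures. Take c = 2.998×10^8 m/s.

d ≈ 7.62 m

β = √(1 − 1/γ²) = √(1 − 1/2.28²) = 0.89868
Dilated lifetime: Δt = γτ₀ = 2.28 × 12.4 ns = 28.272 ns
d = vΔt = 0.89868c × 28.272 ns = 2.6943×10^8 m/s × 2.8272×10^-8 s = 7.62 m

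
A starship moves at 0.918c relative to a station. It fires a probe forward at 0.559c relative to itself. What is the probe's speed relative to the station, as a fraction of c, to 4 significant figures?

u ≈ 0.9761c

Relativistic velocity addition: u = (u' + v)/(1 + u'v/c²)
= (0.559 + 0.918)/(1 + 0.559×0.918) = 1.477/1.51316 = 0.9761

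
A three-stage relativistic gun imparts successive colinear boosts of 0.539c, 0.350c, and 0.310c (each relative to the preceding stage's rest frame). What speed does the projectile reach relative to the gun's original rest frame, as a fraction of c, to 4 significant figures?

Compose boost 2: (0.350 + 0.539)/(1 + 0.350×0.539) = 0.8890/1.18865 = 0.747907
Compose boost 3: (0.310 + 0.747907)/(1 + 0.310×0.747907) = 1.05791/1.23185 = 0.8588

u ≈ 0.8588c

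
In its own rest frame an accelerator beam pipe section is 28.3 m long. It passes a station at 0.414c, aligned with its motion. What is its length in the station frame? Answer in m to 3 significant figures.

L ≈ 25.8 m

γ = 1/√(1 − 0.414²) = 1.0986
Length contraction: L = L₀/γ = 28.3/1.0986 = 25.8 m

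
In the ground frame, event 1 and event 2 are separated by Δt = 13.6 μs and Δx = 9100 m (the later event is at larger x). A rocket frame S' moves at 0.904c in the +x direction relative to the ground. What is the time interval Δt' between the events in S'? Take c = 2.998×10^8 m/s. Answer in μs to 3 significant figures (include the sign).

Δt' ≈ -32.4 μs

γ = 1/√(1 − 0.904²) = 2.3390
Δt' = γ(Δt − vΔx/c²) = 2.3390 × (13.6 μs − 0.904×9100 m / (2.998×10^8 m/s))
= 2.3390 × (-13.840 μs) = -32.4 μs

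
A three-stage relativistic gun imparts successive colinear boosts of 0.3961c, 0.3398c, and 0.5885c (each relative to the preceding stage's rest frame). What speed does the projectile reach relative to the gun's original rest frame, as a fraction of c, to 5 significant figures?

Compose boost 2: (0.3398 + 0.3961)/(1 + 0.3398×0.3961) = 0.73590/1.134595 = 0.6486016
Compose boost 3: (0.5885 + 0.6486016)/(1 + 0.5885×0.6486016) = 1.237102/1.381702 = 0.89535

u ≈ 0.89535c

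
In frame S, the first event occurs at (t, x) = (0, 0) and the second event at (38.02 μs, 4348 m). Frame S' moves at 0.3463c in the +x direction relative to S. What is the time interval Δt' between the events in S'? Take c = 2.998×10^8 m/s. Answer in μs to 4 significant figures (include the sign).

Δt' ≈ 35.17 μs

γ = 1/√(1 − 0.3463²) = 1.06596
Δt' = γ(Δt − vΔx/c²) = 1.06596 × (38.02 μs − 0.3463×4348 m / (2.998×10^8 m/s))
= 1.06596 × (32.9976 μs) = 35.17 μs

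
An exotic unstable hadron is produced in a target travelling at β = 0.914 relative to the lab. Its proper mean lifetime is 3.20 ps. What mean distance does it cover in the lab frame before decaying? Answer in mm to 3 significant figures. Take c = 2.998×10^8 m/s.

γ = 1/√(1 − 0.914²) = 2.4648
Dilated lifetime: Δt = γτ₀ = 2.4648 × 3.20 ps = 7.8873 ps
d = vΔt = 0.914c × 7.8873 ps = 2.7402×10^8 m/s × 7.8873×10^-12 s = 2.16 mm

d ≈ 2.16 mm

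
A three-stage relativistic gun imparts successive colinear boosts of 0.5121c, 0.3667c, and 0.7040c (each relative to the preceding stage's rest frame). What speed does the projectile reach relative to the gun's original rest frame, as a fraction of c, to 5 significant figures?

u ≈ 0.94937c

Compose boost 2: (0.3667 + 0.5121)/(1 + 0.3667×0.5121) = 0.87880/1.187787 = 0.7398632
Compose boost 3: (0.7040 + 0.7398632)/(1 + 0.7040×0.7398632) = 1.443863/1.520864 = 0.94937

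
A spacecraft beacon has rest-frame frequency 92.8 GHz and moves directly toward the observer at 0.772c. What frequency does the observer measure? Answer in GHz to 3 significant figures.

f_obs ≈ 259 GHz

Relativistic Doppler: f_obs = f_src √((1+β)/(1−β))
= 92.8 × √(1.7720/0.22800) = 92.8 × 2.7878 = 259 GHz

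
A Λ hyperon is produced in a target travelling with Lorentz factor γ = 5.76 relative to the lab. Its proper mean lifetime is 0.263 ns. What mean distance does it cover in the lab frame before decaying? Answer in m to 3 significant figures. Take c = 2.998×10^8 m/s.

d ≈ 0.447 m

β = √(1 − 1/γ²) = √(1 − 1/5.76²) = 0.98481
Dilated lifetime: Δt = γτ₀ = 5.76 × 0.263 ns = 1.5149 ns
d = vΔt = 0.98481c × 1.5149 ns = 2.9525×10^8 m/s × 1.5149×10^-9 s = 0.447 m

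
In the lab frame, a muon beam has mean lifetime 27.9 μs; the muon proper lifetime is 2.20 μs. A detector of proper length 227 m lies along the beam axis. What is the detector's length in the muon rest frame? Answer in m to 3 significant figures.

Time dilation ⇒ γ = Δt/τ₀ = 27.9/2.20 = 12.682
Length contraction: L = L₀/γ = 227/12.682 = 17.9 m

L ≈ 17.9 m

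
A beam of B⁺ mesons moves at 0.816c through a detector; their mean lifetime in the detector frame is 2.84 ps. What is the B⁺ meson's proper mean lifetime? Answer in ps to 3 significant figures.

τ₀ ≈ 1.64 ps

γ = 1/√(1 − 0.816²) = 1.7299
Proper time: τ₀ = Δt/γ = 2.84/1.7299 = 1.64 ps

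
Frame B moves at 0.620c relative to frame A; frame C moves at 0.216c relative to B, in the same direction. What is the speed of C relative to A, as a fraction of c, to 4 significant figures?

Compose boost 2: (0.216 + 0.620)/(1 + 0.216×0.620) = 0.8360/1.13392 = 0.7373

u ≈ 0.7373c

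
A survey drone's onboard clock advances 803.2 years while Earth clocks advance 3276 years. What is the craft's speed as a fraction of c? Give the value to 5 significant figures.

β ≈ 0.96948

γ = Δt/τ₀ = 3276/803.2 = 4.078685
β = √(1 − 1/γ²) = √(1 − 1/4.078685²) = 0.96948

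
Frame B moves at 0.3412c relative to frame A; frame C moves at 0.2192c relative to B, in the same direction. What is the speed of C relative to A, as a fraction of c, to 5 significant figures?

u ≈ 0.52140c

Compose boost 2: (0.2192 + 0.3412)/(1 + 0.2192×0.3412) = 0.56040/1.074791 = 0.52140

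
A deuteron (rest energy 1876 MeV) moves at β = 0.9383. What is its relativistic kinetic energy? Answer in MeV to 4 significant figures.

γ = 1/√(1 − 0.9383²) = 2.89166
K = (γ − 1)m₀c² = (2.89166 − 1) × 1876 MeV = 1.89166 × 1876 MeV = 3549 MeV

K ≈ 3549 MeV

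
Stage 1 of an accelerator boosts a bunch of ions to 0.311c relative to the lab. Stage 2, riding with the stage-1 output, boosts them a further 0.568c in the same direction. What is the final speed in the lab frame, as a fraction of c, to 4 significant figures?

Compose boost 2: (0.568 + 0.311)/(1 + 0.568×0.311) = 0.8790/1.17665 = 0.7470

u ≈ 0.7470c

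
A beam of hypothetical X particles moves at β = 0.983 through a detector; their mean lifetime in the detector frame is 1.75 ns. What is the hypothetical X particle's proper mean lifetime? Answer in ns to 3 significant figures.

γ = 1/√(1 − 0.983²) = 5.4465
Proper time: τ₀ = Δt/γ = 1.75/5.4465 = 0.321 ns

τ₀ ≈ 0.321 ns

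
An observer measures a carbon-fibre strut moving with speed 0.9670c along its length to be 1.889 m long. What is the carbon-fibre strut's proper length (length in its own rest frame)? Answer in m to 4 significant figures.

γ = 1/√(1 − 0.9670²) = 3.92501
L₀ = γL = 3.92501 × 1.889 = 7.414 m

L₀ ≈ 7.414 m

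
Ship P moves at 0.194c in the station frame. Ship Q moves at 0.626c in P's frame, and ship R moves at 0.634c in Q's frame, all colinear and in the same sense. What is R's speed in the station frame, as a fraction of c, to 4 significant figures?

Compose boost 2: (0.626 + 0.194)/(1 + 0.626×0.194) = 0.8200/1.12144 = 0.731200
Compose boost 3: (0.634 + 0.731200)/(1 + 0.634×0.731200) = 1.36520/1.46358 = 0.9328

u ≈ 0.9328c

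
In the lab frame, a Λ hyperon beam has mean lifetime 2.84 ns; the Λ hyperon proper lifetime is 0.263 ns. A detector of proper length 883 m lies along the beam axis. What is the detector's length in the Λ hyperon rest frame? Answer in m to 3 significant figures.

L ≈ 81.8 m

Time dilation ⇒ γ = Δt/τ₀ = 2.84/0.263 = 10.798
Length contraction: L = L₀/γ = 883/10.798 = 81.8 m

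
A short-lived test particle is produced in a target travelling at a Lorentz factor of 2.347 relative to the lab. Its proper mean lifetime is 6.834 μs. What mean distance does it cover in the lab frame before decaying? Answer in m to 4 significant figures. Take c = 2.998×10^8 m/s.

β = √(1 − 1/γ²) = √(1 − 1/2.347²) = 0.904687
Dilated lifetime: Δt = γτ₀ = 2.347 × 6.834 μs = 16.0394 μs
d = vΔt = 0.904687c × 16.0394 μs = 2.71225×10^8 m/s × 1.60394×10^-5 s = 4350 m

d ≈ 4350 m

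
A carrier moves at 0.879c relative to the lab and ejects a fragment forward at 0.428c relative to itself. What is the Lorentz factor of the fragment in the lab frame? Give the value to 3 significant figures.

u_lab = (0.428 + 0.879)/(1 + 0.428×0.879) = 1.307/1.37621 = 0.949708
γ = 1/√(1 − 0.949708²) = 3.19

γ ≈ 3.19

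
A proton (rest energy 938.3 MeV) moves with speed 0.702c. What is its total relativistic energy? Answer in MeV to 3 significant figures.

γ = 1/√(1 − 0.702²) = 1.4041
E = γm₀c² = 1.4041 × 938.3 MeV = 1320 MeV

E ≈ 1320 MeV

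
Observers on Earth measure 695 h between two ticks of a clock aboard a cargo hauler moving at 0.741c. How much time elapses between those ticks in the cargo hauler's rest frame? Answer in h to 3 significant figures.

τ₀ ≈ 467 h

γ = 1/√(1 − 0.741²) = 1.4892
Proper time: τ₀ = Δt/γ = 695/1.4892 = 467 h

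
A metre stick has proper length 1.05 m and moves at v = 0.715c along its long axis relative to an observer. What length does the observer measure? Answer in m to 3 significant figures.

L ≈ 0.734 m

γ = 1/√(1 − 0.715²) = 1.4304
Length contraction: L = L₀/γ = 1.05/1.4304 = 0.734 m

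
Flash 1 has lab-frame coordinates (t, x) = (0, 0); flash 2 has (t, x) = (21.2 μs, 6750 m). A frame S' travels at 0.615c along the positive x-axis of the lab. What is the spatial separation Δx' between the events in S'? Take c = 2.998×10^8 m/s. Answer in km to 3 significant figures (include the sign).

Δx' ≈ 3.60 km

γ = 1/√(1 − 0.615²) = 1.2682
Δx' = γ(Δx − vΔt) = 1.2682 × (6750 m − 0.615×(2.998×10^8 m/s)×21.2×10^-6 s)
= 1.2682 × (2841.2 m) = 3.60 km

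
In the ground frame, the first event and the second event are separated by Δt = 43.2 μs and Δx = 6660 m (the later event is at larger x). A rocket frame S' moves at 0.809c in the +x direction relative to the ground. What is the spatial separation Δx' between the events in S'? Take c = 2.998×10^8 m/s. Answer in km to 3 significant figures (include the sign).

Δx' ≈ -6.49 km

γ = 1/√(1 − 0.809²) = 1.7012
Δx' = γ(Δx − vΔt) = 1.7012 × (6660 m − 0.809×(2.998×10^8 m/s)×43.2×10^-6 s)
= 1.7012 × (-3817.7 m) = -6.49 km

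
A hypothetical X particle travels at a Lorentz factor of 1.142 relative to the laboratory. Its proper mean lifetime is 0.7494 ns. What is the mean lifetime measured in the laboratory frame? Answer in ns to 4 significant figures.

γ = 1.142 (given)
Time dilation: Δt = γτ₀ = 1.142 × 0.7494 ns = 0.8558 ns

Δt ≈ 0.8558 ns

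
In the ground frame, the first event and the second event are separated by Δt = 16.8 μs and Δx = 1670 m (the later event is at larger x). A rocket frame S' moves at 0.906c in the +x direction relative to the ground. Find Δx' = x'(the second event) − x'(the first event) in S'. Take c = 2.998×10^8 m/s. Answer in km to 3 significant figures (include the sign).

Δx' ≈ -6.84 km

γ = 1/√(1 − 0.906²) = 2.3625
Δx' = γ(Δx − vΔt) = 2.3625 × (1670 m − 0.906×(2.998×10^8 m/s)×16.8×10^-6 s)
= 2.3625 × (-2893.2 m) = -6.84 km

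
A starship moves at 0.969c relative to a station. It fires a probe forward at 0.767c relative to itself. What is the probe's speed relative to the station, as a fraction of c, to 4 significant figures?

u ≈ 0.9959c

Relativistic velocity addition: u = (u' + v)/(1 + u'v/c²)
= (0.767 + 0.969)/(1 + 0.767×0.969) = 1.736/1.74322 = 0.9959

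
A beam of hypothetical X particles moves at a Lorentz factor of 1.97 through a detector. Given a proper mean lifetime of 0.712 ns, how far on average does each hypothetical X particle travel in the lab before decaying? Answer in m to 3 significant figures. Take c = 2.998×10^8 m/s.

d ≈ 0.362 m

β = √(1 − 1/γ²) = √(1 − 1/1.97²) = 0.86158
Dilated lifetime: Δt = γτ₀ = 1.97 × 0.712 ns = 1.4026 ns
d = vΔt = 0.86158c × 1.4026 ns = 2.5830×10^8 m/s × 1.4026×10^-9 s = 0.362 m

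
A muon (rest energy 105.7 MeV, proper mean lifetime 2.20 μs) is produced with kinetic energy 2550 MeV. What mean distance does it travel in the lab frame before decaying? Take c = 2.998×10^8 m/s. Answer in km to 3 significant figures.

γ = 1 + K/(m₀c²) = 1 + 2550/105.7 = 25.125
β = √(1 − 1/γ²) = 0.99921
Dilated lifetime: γτ₀ = 25.125 × 2.20 μs = 55.275 μs
d = βc·γτ₀ = 0.99921 × (2.998×10^8 m/s) × 5.5275×10^-5 s = 16.6 km

d ≈ 16.6 km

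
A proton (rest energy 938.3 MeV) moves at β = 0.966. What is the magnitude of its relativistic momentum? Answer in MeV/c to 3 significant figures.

γ = 1/√(1 − 0.966²) = 3.8678
p = γβm₀c = 3.8678 × 0.966 × 938.3 MeV/c = 3510 MeV/c

p ≈ 3510 MeV/c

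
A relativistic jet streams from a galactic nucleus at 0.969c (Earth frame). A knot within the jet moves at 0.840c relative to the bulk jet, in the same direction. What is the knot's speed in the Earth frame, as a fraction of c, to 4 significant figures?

Relativistic velocity addition: u = (u' + v)/(1 + u'v/c²)
= (0.840 + 0.969)/(1 + 0.840×0.969) = 1.809/1.81396 = 0.9973

u ≈ 0.9973c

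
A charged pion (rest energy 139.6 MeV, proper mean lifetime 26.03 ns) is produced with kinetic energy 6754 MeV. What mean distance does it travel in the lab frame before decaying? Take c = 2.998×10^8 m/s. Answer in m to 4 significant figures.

d ≈ 385.3 m

γ = 1 + K/(m₀c²) = 1 + 6754/139.6 = 49.3811
β = √(1 − 1/γ²) = 0.999795
Dilated lifetime: γτ₀ = 49.3811 × 26.03 ns = 1285.39 ns
d = βc·γτ₀ = 0.999795 × (2.998×10^8 m/s) × 1.28539×10^-6 s = 385.3 m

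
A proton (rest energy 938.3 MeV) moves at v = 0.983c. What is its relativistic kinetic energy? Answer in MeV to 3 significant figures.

K ≈ 4170 MeV

γ = 1/√(1 − 0.983²) = 5.4465
K = (γ − 1)m₀c² = (5.4465 − 1) × 938.3 MeV = 4.4465 × 938.3 MeV = 4170 MeV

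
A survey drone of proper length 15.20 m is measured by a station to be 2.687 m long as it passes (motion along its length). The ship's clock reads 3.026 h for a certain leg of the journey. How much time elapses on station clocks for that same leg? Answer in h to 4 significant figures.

Length contraction ⇒ γ = L₀/L = 15.20/2.687 = 5.65687
Time dilation: Δt = γτ₀ = 5.65687 × 3.026 h = 17.12 h

Δt ≈ 17.12 h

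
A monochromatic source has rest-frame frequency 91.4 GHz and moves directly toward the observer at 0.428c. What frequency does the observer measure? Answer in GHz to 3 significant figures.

f_obs ≈ 144 GHz

Relativistic Doppler: f_obs = f_src √((1+β)/(1−β))
= 91.4 × √(1.4280/0.57200) = 91.4 × 1.5800 = 144 GHz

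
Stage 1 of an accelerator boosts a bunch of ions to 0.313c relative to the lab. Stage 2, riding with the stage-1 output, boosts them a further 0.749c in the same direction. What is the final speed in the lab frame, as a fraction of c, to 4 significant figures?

u ≈ 0.8603c

Compose boost 2: (0.749 + 0.313)/(1 + 0.749×0.313) = 1.062/1.23444 = 0.8603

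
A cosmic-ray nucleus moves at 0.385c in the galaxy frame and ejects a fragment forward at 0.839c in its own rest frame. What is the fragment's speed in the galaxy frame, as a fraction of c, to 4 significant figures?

Compose boost 2: (0.839 + 0.385)/(1 + 0.839×0.385) = 1.224/1.32302 = 0.9252

u ≈ 0.9252c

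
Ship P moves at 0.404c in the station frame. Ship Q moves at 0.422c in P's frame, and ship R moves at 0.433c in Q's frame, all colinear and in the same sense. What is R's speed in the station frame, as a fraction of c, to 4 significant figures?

u ≈ 0.8722c

Compose boost 2: (0.422 + 0.404)/(1 + 0.422×0.404) = 0.8260/1.17049 = 0.705689
Compose boost 3: (0.433 + 0.705689)/(1 + 0.433×0.705689) = 1.13869/1.30556 = 0.8722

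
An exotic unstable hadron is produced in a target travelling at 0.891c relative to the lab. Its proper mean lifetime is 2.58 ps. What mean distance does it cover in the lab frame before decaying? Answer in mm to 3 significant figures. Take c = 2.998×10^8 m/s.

d ≈ 1.52 mm

γ = 1/√(1 − 0.891²) = 2.2026
Dilated lifetime: Δt = γτ₀ = 2.2026 × 2.58 ps = 5.6828 ps
d = vΔt = 0.891c × 5.6828 ps = 2.6712×10^8 m/s × 5.6828×10^-12 s = 1.52 mm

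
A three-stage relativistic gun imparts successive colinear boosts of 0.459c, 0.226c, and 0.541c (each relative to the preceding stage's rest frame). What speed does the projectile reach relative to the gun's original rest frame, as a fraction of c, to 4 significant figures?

Compose boost 2: (0.226 + 0.459)/(1 + 0.226×0.459) = 0.6850/1.10373 = 0.620621
Compose boost 3: (0.541 + 0.620621)/(1 + 0.541×0.620621) = 1.16162/1.33576 = 0.8696

u ≈ 0.8696c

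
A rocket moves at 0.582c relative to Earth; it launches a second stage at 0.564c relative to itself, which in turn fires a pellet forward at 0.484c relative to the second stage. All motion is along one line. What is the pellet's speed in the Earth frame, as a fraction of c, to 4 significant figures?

u ≈ 0.9501c

Compose boost 2: (0.564 + 0.582)/(1 + 0.564×0.582) = 1.146/1.32825 = 0.862791
Compose boost 3: (0.484 + 0.862791)/(1 + 0.484×0.862791) = 1.34679/1.41759 = 0.9501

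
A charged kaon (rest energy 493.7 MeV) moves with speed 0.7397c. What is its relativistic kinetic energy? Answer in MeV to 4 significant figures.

γ = 1/√(1 − 0.7397²) = 1.48602
K = (γ − 1)m₀c² = (1.48602 − 1) × 493.7 MeV = 0.486024 × 493.7 MeV = 239.9 MeV

K ≈ 239.9 MeV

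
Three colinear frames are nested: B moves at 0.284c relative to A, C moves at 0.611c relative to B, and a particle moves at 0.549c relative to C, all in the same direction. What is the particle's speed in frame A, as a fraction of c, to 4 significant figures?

u ≈ 0.9246c

Compose boost 2: (0.611 + 0.284)/(1 + 0.611×0.284) = 0.8950/1.17352 = 0.762660
Compose boost 3: (0.549 + 0.762660)/(1 + 0.549×0.762660) = 1.31166/1.41870 = 0.9246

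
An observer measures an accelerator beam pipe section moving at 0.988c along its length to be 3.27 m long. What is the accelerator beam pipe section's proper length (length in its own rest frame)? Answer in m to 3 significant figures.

L₀ ≈ 21.2 m

γ = 1/√(1 − 0.988²) = 6.4744
L₀ = γL = 6.4744 × 3.27 = 21.2 m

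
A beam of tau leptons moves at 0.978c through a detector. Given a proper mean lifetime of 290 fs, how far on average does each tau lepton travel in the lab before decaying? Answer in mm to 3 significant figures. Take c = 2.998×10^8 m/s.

γ = 1/√(1 − 0.978²) = 4.7938
Dilated lifetime: Δt = γτ₀ = 4.7938 × 290 fs = 1390.2 fs
d = vΔt = 0.978c × 1390.2 fs = 2.9320×10^8 m/s × 1.3902×10^-12 s = 0.408 mm

d ≈ 0.408 mm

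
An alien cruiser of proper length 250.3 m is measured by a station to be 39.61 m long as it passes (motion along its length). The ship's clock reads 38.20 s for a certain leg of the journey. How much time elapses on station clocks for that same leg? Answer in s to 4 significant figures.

Δt ≈ 241.4 s

Length contraction ⇒ γ = L₀/L = 250.3/39.61 = 6.31911
Time dilation: Δt = γτ₀ = 6.31911 × 38.20 s = 241.4 s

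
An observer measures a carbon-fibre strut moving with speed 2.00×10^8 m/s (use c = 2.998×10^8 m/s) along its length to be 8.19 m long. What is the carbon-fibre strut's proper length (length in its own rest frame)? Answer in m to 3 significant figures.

L₀ ≈ 11.0 m

β = v/c = 2.00×10^8 / 2.998×10^8 = 0.66711
γ = 1/√(1 − 0.66711²) = 1.3424
L₀ = γL = 1.3424 × 8.19 = 11.0 m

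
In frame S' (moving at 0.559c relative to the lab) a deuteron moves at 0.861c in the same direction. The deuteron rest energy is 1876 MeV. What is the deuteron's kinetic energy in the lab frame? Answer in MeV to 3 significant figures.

K ≈ 4710 MeV

u_lab = (0.861 + 0.559)/(1 + 0.861×0.559) = 0.958618
γ = 1/√(1 − 0.958618²) = 3.5125
K = (γ − 1)m₀c² = (3.5125 − 1) × 1876 = 2.5125 × 1876 = 4710 MeV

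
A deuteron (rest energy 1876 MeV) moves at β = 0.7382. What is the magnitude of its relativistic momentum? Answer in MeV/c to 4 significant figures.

γ = 1/√(1 − 0.7382²) = 1.48240
p = γβm₀c = 1.48240 × 0.7382 × 1876 MeV/c = 2053 MeV/c

p ≈ 2053 MeV/c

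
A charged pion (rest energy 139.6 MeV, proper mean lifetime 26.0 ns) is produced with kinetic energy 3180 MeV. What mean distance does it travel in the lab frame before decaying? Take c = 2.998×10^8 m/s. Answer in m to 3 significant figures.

γ = 1 + K/(m₀c²) = 1 + 3180/139.6 = 23.779
β = √(1 − 1/γ²) = 0.99912
Dilated lifetime: γτ₀ = 23.779 × 26.0 ns = 618.26 ns
d = βc·γτ₀ = 0.99912 × (2.998×10^8 m/s) × 6.1826×10^-7 s = 185 m

d ≈ 185 m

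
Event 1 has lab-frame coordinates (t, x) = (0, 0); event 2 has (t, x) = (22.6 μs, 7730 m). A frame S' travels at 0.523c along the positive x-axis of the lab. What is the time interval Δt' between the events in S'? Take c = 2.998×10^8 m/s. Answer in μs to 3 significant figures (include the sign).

Δt' ≈ 10.7 μs

γ = 1/√(1 − 0.523²) = 1.1733
Δt' = γ(Δt − vΔx/c²) = 1.1733 × (22.6 μs − 0.523×7730 m / (2.998×10^8 m/s))
= 1.1733 × (9.1150 μs) = 10.7 μs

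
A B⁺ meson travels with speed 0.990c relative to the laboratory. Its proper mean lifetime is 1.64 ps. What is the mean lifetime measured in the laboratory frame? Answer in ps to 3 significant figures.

Δt ≈ 11.6 ps

γ = 1/√(1 − 0.990²) = 7.0888
Time dilation: Δt = γτ₀ = 7.0888 × 1.64 ps = 11.6 ps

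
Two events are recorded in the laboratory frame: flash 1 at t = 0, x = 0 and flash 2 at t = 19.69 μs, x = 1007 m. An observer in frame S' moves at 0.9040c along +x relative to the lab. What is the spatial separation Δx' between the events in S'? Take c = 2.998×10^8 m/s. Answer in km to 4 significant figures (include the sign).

γ = 1/√(1 − 0.9040²) = 2.33900
Δx' = γ(Δx − vΔt) = 2.33900 × (1007 m − 0.9040×(2.998×10^8 m/s)×19.69×10^-6 s)
= 2.33900 × (-4329.37 m) = -10.13 km

Δx' ≈ -10.13 km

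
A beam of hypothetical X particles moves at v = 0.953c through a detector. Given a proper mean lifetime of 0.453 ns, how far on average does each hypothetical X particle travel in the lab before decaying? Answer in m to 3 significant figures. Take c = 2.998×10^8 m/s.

γ = 1/√(1 − 0.953²) = 3.3007
Dilated lifetime: Δt = γτ₀ = 3.3007 × 0.453 ns = 1.4952 ns
d = vΔt = 0.953c × 1.4952 ns = 2.8571×10^8 m/s × 1.4952×10^-9 s = 0.427 m

d ≈ 0.427 m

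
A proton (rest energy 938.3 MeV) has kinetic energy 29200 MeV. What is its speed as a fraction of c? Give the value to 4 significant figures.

β ≈ 0.9995

γ = 1 + K/(m₀c²) = 1 + 29200/938.3 = 32.1201
β = √(1 − 1/γ²) = 0.9995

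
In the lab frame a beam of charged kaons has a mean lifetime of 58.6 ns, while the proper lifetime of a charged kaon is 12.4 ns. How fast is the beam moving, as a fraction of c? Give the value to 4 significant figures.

γ = Δt/τ₀ = 58.6/12.4 = 4.72581
β = √(1 − 1/γ²) = √(1 − 1/4.72581²) = 0.9774

β ≈ 0.9774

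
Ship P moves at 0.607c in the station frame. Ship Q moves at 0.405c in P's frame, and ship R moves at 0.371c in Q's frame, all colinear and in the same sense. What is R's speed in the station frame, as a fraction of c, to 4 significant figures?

u ≈ 0.9093c

Compose boost 2: (0.405 + 0.607)/(1 + 0.405×0.607) = 1.012/1.24584 = 0.812307
Compose boost 3: (0.371 + 0.812307)/(1 + 0.371×0.812307) = 1.18331/1.30137 = 0.9093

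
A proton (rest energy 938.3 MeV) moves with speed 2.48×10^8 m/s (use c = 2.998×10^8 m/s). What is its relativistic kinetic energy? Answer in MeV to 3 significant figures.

β = v/c = 2.48×10^8 / 2.998×10^8 = 0.82722
γ = 1/√(1 − 0.82722²) = 1.7797
K = (γ − 1)m₀c² = (1.7797 − 1) × 938.3 MeV = 0.77974 × 938.3 MeV = 732 MeV

K ≈ 732 MeV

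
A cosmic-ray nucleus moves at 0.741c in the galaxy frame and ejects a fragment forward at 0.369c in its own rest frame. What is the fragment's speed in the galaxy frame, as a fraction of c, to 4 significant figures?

u ≈ 0.8717c

Compose boost 2: (0.369 + 0.741)/(1 + 0.369×0.741) = 1.110/1.27343 = 0.8717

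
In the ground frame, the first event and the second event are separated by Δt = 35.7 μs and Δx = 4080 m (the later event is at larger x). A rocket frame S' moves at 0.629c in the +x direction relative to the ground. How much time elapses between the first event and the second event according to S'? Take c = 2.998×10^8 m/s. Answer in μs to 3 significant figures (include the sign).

Δt' ≈ 34.9 μs

γ = 1/√(1 − 0.629²) = 1.2863
Δt' = γ(Δt − vΔx/c²) = 1.2863 × (35.7 μs − 0.629×4080 m / (2.998×10^8 m/s))
= 1.2863 × (27.140 μs) = 34.9 μs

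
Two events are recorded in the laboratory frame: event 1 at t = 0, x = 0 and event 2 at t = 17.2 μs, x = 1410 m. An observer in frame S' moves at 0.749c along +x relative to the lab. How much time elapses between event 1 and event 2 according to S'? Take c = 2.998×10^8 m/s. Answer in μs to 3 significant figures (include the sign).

Δt' ≈ 20.6 μs

γ = 1/√(1 − 0.749²) = 1.5093
Δt' = γ(Δt − vΔx/c²) = 1.5093 × (17.2 μs − 0.749×1410 m / (2.998×10^8 m/s))
= 1.5093 × (13.677 μs) = 20.6 μs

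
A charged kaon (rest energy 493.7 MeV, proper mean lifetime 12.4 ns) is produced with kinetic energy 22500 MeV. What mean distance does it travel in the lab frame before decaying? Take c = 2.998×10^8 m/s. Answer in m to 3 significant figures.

γ = 1 + K/(m₀c²) = 1 + 22500/493.7 = 46.574
β = √(1 − 1/γ²) = 0.99977
Dilated lifetime: γτ₀ = 46.574 × 12.4 ns = 577.52 ns
d = βc·γτ₀ = 0.99977 × (2.998×10^8 m/s) × 5.7752×10^-7 s = 173 m

d ≈ 173 m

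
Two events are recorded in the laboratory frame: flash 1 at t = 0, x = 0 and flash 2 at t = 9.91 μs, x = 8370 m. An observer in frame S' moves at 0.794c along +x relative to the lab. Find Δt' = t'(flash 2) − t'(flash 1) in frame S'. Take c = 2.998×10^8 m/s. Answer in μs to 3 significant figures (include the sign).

γ = 1/√(1 − 0.794²) = 1.6450
Δt' = γ(Δt − vΔx/c²) = 1.6450 × (9.91 μs − 0.794×8370 m / (2.998×10^8 m/s))
= 1.6450 × (-12.257 μs) = -20.2 μs

Δt' ≈ -20.2 μs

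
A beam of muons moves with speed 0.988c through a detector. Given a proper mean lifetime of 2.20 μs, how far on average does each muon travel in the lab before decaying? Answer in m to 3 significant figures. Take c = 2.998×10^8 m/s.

d ≈ 4220 m

γ = 1/√(1 − 0.988²) = 6.4744
Dilated lifetime: Δt = γτ₀ = 6.4744 × 2.20 μs = 14.244 μs
d = vΔt = 0.988c × 14.244 μs = 2.9620×10^8 m/s × 1.4244×10^-5 s = 4220 m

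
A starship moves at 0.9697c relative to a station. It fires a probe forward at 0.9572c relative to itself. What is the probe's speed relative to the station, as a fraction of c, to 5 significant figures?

Relativistic velocity addition: u = (u' + v)/(1 + u'v/c²)
= (0.9572 + 0.9697)/(1 + 0.9572×0.9697) = 1.9269/1.928197 = 0.99933

u ≈ 0.99933c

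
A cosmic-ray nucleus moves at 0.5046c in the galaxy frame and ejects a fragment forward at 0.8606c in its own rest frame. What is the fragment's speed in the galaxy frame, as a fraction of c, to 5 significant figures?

u ≈ 0.95185c

Compose boost 2: (0.8606 + 0.5046)/(1 + 0.8606×0.5046) = 1.3652/1.434259 = 0.95185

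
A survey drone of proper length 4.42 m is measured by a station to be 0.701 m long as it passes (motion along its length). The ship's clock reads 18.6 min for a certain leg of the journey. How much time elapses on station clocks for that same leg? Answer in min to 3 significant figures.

Δt ≈ 117 min

Length contraction ⇒ γ = L₀/L = 4.42/0.701 = 6.3053
Time dilation: Δt = γτ₀ = 6.3053 × 18.6 min = 117 min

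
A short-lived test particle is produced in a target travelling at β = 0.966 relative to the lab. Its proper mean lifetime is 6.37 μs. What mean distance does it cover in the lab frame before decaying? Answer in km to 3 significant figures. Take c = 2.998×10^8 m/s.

γ = 1/√(1 − 0.966²) = 3.8678
Dilated lifetime: Δt = γτ₀ = 3.8678 × 6.37 μs = 24.638 μs
d = vΔt = 0.966c × 24.638 μs = 2.8961×10^8 m/s × 2.4638×10^-5 s = 7.14 km

d ≈ 7.14 km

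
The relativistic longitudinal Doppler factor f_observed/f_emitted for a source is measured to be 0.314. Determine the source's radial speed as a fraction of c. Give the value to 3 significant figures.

β ≈ 0.821

f_obs/f_src = √((1−β)/(1+β)) = 0.314  ⇒  (1−β)/(1+β) = 0.098596
β = |1 − D²|/(1 + D²) = |1 − 0.098596|/(1 + 0.098596) = 0.821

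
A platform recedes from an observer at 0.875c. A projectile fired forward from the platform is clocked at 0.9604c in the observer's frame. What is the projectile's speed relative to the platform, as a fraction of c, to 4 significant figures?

Inverse velocity addition: u' = (u − v)/(1 − uv/c²)
= (0.9604 − 0.875)/(1 − 0.9604×0.875) = 0.08540/0.159650 = 0.5349

u' ≈ 0.5349c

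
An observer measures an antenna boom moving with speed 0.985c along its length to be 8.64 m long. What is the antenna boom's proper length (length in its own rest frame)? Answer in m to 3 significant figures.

L₀ ≈ 50.1 m

γ = 1/√(1 − 0.985²) = 5.7953
L₀ = γL = 5.7953 × 8.64 = 50.1 m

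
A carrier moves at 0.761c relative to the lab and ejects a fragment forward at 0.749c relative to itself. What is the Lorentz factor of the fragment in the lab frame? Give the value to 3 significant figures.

γ ≈ 3.65

u_lab = (0.749 + 0.761)/(1 + 0.749×0.761) = 1.510/1.56999 = 0.961790
γ = 1/√(1 − 0.961790²) = 3.65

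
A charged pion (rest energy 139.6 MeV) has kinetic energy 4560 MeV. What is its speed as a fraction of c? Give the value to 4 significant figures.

β ≈ 0.9996

γ = 1 + K/(m₀c²) = 1 + 4560/139.6 = 33.6648
β = √(1 − 1/γ²) = 0.9996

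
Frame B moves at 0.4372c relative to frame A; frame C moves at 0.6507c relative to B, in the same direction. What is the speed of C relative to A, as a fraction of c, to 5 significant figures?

Compose boost 2: (0.6507 + 0.4372)/(1 + 0.6507×0.4372) = 1.0879/1.284486 = 0.84695

u ≈ 0.84695c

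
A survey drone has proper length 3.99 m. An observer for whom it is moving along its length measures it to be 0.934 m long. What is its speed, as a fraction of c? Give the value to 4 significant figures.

γ = L₀/L = 3.99/0.934 = 4.27195
β = √(1 − 1/γ²) = 0.9722

β ≈ 0.9722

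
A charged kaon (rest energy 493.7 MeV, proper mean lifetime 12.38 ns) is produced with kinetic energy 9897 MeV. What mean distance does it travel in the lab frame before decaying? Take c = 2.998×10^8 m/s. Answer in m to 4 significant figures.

γ = 1 + K/(m₀c²) = 1 + 9897/493.7 = 21.0466
β = √(1 − 1/γ²) = 0.998871
Dilated lifetime: γτ₀ = 21.0466 × 12.38 ns = 260.557 ns
d = βc·γτ₀ = 0.998871 × (2.998×10^8 m/s) × 2.60557×10^-7 s = 78.03 m

d ≈ 78.03 m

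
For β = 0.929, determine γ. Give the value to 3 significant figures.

γ = 1/√(1 − β²) = 1/√(1 − 0.929²) = 1/√(0.13696) = 2.70

γ ≈ 2.70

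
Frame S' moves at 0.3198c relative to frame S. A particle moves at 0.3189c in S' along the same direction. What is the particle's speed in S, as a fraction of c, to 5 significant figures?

Relativistic velocity addition: u = (u' + v)/(1 + u'v/c²)
= (0.3189 + 0.3198)/(1 + 0.3189×0.3198) = 0.63870/1.101984 = 0.57959

u ≈ 0.57959c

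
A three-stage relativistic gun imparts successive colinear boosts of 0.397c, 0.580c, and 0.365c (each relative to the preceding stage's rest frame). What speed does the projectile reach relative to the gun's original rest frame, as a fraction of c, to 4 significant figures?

u ≈ 0.8987c

Compose boost 2: (0.580 + 0.397)/(1 + 0.580×0.397) = 0.9770/1.23026 = 0.794141
Compose boost 3: (0.365 + 0.794141)/(1 + 0.365×0.794141) = 1.15914/1.28986 = 0.8987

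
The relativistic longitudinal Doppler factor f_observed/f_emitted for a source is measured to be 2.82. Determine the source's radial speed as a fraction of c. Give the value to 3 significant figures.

f_obs/f_src = √((1+β)/(1−β)) = 2.82  ⇒  (1+β)/(1−β) = 7.9524
β = |1 − D²|/(1 + D²) = |1 − 7.9524|/(1 + 7.9524) = 0.777

β ≈ 0.777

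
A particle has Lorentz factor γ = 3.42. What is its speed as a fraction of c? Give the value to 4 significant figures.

β ≈ 0.9563

β = √(1 − 1/γ²) = √(1 − 1/3.42²) = √(0.914504) = 0.9563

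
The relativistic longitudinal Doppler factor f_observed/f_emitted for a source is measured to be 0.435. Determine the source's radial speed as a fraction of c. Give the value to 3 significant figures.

β ≈ 0.682

f_obs/f_src = √((1−β)/(1+β)) = 0.435  ⇒  (1−β)/(1+β) = 0.18923
β = |1 − D²|/(1 + D²) = |1 − 0.18923|/(1 + 0.18923) = 0.682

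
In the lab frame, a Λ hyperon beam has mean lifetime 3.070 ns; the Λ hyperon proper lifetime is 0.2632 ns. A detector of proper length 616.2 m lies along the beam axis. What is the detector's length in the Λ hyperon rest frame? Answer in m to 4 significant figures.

L ≈ 52.83 m

Time dilation ⇒ γ = Δt/τ₀ = 3.070/0.2632 = 11.6641
Length contraction: L = L₀/γ = 616.2/11.6641 = 52.83 m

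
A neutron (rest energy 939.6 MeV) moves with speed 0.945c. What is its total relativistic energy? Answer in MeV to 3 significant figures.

E ≈ 2870 MeV

γ = 1/√(1 − 0.945²) = 3.0574
E = γm₀c² = 3.0574 × 939.6 MeV = 2870 MeV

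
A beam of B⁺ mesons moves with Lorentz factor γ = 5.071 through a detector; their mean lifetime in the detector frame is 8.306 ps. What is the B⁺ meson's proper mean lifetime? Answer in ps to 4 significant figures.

γ = 5.071 (given)
Proper time: τ₀ = Δt/γ = 8.306/5.071 = 1.638 ps

τ₀ ≈ 1.638 ps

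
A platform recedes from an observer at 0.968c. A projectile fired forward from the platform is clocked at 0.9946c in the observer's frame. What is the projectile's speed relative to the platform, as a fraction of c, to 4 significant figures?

u' ≈ 0.7145c

Inverse velocity addition: u' = (u − v)/(1 − uv/c²)
= (0.9946 − 0.968)/(1 − 0.9946×0.968) = 0.02660/0.0372272 = 0.7145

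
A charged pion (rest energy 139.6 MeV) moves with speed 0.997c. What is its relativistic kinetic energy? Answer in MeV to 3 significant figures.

K ≈ 1660 MeV

γ = 1/√(1 − 0.997²) = 12.920
K = (γ − 1)m₀c² = (12.920 − 1) × 139.6 MeV = 11.920 × 139.6 MeV = 1660 MeV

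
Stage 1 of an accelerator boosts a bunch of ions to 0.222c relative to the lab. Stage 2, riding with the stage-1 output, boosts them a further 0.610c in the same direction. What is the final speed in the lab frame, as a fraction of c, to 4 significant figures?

Compose boost 2: (0.610 + 0.222)/(1 + 0.610×0.222) = 0.8320/1.13542 = 0.7328

u ≈ 0.7328c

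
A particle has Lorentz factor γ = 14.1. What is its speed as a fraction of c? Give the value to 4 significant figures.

β = √(1 − 1/γ²) = √(1 − 1/14.1²) = √(0.994970) = 0.9975

β ≈ 0.9975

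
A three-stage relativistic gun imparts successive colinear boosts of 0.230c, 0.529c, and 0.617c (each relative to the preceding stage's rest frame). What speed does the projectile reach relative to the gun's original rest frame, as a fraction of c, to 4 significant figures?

u ≈ 0.9126c

Compose boost 2: (0.529 + 0.230)/(1 + 0.529×0.230) = 0.7590/1.12167 = 0.676670
Compose boost 3: (0.617 + 0.676670)/(1 + 0.617×0.676670) = 1.29367/1.41751 = 0.9126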